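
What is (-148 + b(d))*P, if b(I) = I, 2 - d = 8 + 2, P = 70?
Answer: -10920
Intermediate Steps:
d = -8 (d = 2 - (8 + 2) = 2 - 1*10 = 2 - 10 = -8)
(-148 + b(d))*P = (-148 - 8)*70 = -156*70 = -10920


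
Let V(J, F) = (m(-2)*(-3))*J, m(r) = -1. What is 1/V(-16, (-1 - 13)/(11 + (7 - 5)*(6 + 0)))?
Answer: -1/48 ≈ -0.020833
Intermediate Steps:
V(J, F) = 3*J (V(J, F) = (-1*(-3))*J = 3*J)
1/V(-16, (-1 - 13)/(11 + (7 - 5)*(6 + 0))) = 1/(3*(-16)) = 1/(-48) = -1/48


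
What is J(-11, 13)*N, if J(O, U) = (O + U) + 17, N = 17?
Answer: 323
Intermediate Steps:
J(O, U) = 17 + O + U
J(-11, 13)*N = (17 - 11 + 13)*17 = 19*17 = 323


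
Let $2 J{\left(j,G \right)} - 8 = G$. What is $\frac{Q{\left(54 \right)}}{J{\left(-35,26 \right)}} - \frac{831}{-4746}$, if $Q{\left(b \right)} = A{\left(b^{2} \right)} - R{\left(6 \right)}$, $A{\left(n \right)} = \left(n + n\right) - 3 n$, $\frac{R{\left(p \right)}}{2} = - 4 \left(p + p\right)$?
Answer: $- \frac{4456531}{26894} \approx -165.71$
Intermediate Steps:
$J{\left(j,G \right)} = 4 + \frac{G}{2}$
$R{\left(p \right)} = - 16 p$ ($R{\left(p \right)} = 2 \left(- 4 \left(p + p\right)\right) = 2 \left(- 4 \cdot 2 p\right) = 2 \left(- 8 p\right) = - 16 p$)
$A{\left(n \right)} = - n$ ($A{\left(n \right)} = 2 n - 3 n = - n$)
$Q{\left(b \right)} = 96 - b^{2}$ ($Q{\left(b \right)} = - b^{2} - \left(-16\right) 6 = - b^{2} - -96 = - b^{2} + 96 = 96 - b^{2}$)
$\frac{Q{\left(54 \right)}}{J{\left(-35,26 \right)}} - \frac{831}{-4746} = \frac{96 - 54^{2}}{4 + \frac{1}{2} \cdot 26} - \frac{831}{-4746} = \frac{96 - 2916}{4 + 13} - - \frac{277}{1582} = \frac{96 - 2916}{17} + \frac{277}{1582} = \left(-2820\right) \frac{1}{17} + \frac{277}{1582} = - \frac{2820}{17} + \frac{277}{1582} = - \frac{4456531}{26894}$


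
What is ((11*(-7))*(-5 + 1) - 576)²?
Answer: 71824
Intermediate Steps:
((11*(-7))*(-5 + 1) - 576)² = (-77*(-4) - 576)² = (308 - 576)² = (-268)² = 71824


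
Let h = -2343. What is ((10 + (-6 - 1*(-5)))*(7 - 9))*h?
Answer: 42174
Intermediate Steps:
((10 + (-6 - 1*(-5)))*(7 - 9))*h = ((10 + (-6 - 1*(-5)))*(7 - 9))*(-2343) = ((10 + (-6 + 5))*(-2))*(-2343) = ((10 - 1)*(-2))*(-2343) = (9*(-2))*(-2343) = -18*(-2343) = 42174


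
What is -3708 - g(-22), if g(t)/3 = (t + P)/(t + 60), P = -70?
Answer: -70314/19 ≈ -3700.7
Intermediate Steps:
g(t) = 3*(-70 + t)/(60 + t) (g(t) = 3*((t - 70)/(t + 60)) = 3*((-70 + t)/(60 + t)) = 3*(-70 + t)/(60 + t))
-3708 - g(-22) = -3708 - 3*(-70 - 22)/(60 - 22) = -3708 - 3*(-92)/38 = -3708 - 1*(-138/19) = -3708 + 138/19 = -70314/19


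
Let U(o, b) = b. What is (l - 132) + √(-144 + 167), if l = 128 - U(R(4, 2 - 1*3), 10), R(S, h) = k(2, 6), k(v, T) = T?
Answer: -14 + √23 ≈ -9.2042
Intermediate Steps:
R(S, h) = 6
l = 118 (l = 128 - 1*10 = 128 - 10 = 118)
(l - 132) + √(-144 + 167) = (118 - 132) + √(-144 + 167) = -14 + √23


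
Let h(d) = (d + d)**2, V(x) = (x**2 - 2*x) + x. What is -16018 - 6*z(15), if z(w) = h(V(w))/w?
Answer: -86578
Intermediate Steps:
V(x) = x**2 - x
h(d) = 4*d**2 (h(d) = (2*d)**2 = 4*d**2)
z(w) = 4*w*(-1 + w)**2 (z(w) = (4*(w*(-1 + w))**2)/w = (4*(w**2*(-1 + w)**2))/w = (4*w**2*(-1 + w)**2)/w = 4*w*(-1 + w)**2)
-16018 - 6*z(15) = -16018 - 24*15*(-1 + 15)**2 = -16018 - 24*15*14**2 = -16018 - 24*15*196 = -16018 - 6*11760 = -16018 - 70560 = -86578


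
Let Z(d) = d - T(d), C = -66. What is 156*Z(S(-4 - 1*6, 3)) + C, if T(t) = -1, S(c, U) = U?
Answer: 558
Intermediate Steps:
Z(d) = 1 + d (Z(d) = d - 1*(-1) = d + 1 = 1 + d)
156*Z(S(-4 - 1*6, 3)) + C = 156*(1 + 3) - 66 = 156*4 - 66 = 624 - 66 = 558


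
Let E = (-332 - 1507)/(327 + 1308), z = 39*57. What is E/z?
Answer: -613/1211535 ≈ -0.00050597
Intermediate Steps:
z = 2223
E = -613/545 (E = -1839/1635 = -1839*1/1635 = -613/545 ≈ -1.1248)
E/z = -613/545/2223 = -613/545*1/2223 = -613/1211535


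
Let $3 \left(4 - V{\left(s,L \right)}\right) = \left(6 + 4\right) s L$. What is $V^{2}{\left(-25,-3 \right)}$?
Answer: $60516$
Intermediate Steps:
$V{\left(s,L \right)} = 4 - \frac{10 L s}{3}$ ($V{\left(s,L \right)} = 4 - \frac{\left(6 + 4\right) s L}{3} = 4 - \frac{10 s L}{3} = 4 - \frac{10 L s}{3}$)
$V^{2}{\left(-25,-3 \right)} = \left(4 - \left(-10\right) \left(-25\right)\right)^{2} = \left(4 - 250\right)^{2} = \left(-246\right)^{2} = 60516$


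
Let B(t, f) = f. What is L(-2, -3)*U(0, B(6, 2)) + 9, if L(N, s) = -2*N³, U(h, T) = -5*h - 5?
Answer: -71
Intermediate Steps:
U(h, T) = -5 - 5*h
L(-2, -3)*U(0, B(6, 2)) + 9 = (-2*(-2)³)*(-5 - 5*0) + 9 = (-2*(-8))*(-5 + 0) + 9 = 16*(-5) + 9 = -80 + 9 = -71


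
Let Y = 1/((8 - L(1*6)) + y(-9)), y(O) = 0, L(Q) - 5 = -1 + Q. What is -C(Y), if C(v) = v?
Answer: ½ ≈ 0.50000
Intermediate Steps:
L(Q) = 4 + Q (L(Q) = 5 + (-1 + Q) = 4 + Q)
Y = -½ (Y = 1/((8 - (4 + 1*6)) + 0) = 1/((8 - (4 + 6)) + 0) = 1/((8 - 1*10) + 0) = 1/((8 - 10) + 0) = 1/(-2 + 0) = 1/(-2) = -½ ≈ -0.50000)
-C(Y) = -1*(-½) = ½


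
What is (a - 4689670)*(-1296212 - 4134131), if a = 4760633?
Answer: -385353430309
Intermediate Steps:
(a - 4689670)*(-1296212 - 4134131) = (4760633 - 4689670)*(-1296212 - 4134131) = 70963*(-5430343) = -385353430309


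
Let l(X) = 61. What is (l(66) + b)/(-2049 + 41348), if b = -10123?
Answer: -774/3023 ≈ -0.25604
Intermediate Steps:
(l(66) + b)/(-2049 + 41348) = (61 - 10123)/(-2049 + 41348) = -10062/39299 = -10062*1/39299 = -774/3023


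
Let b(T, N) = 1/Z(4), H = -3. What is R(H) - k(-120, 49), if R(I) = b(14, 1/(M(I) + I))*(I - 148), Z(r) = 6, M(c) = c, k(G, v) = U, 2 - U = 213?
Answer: 1115/6 ≈ 185.83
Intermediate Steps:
U = -211 (U = 2 - 1*213 = 2 - 213 = -211)
k(G, v) = -211
b(T, N) = ⅙ (b(T, N) = 1/6 = ⅙)
R(I) = -74/3 + I/6 (R(I) = (I - 148)/6 = (-148 + I)/6 = -74/3 + I/6)
R(H) - k(-120, 49) = (-74/3 + (⅙)*(-3)) - 1*(-211) = (-74/3 - ½) + 211 = -151/6 + 211 = 1115/6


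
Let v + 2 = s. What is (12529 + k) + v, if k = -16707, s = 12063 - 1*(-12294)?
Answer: 20177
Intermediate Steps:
s = 24357 (s = 12063 + 12294 = 24357)
v = 24355 (v = -2 + 24357 = 24355)
(12529 + k) + v = (12529 - 16707) + 24355 = -4178 + 24355 = 20177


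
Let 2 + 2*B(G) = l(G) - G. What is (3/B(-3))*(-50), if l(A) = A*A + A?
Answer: -300/7 ≈ -42.857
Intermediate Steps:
l(A) = A + A² (l(A) = A² + A = A + A²)
B(G) = -1 - G/2 + G*(1 + G)/2 (B(G) = -1 + (G*(1 + G) - G)/2 = -1 + (-G + G*(1 + G))/2 = -1 + (-G/2 + G*(1 + G)/2) = -1 - G/2 + G*(1 + G)/2)
(3/B(-3))*(-50) = (3/(-1 + (½)*(-3)²))*(-50) = (3/(-1 + (½)*9))*(-50) = (3/(-1 + 9/2))*(-50) = (3/(7/2))*(-50) = (3*(2/7))*(-50) = (6/7)*(-50) = -300/7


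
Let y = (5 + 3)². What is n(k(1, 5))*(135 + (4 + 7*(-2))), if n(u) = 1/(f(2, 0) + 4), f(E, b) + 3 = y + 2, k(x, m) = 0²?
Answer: 125/67 ≈ 1.8657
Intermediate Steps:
k(x, m) = 0
y = 64 (y = 8² = 64)
f(E, b) = 63 (f(E, b) = -3 + (64 + 2) = -3 + 66 = 63)
n(u) = 1/67 (n(u) = 1/(63 + 4) = 1/67)
n(k(1, 5))*(135 + (4 + 7*(-2))) = (135 + (4 + 7*(-2)))/67 = (135 + (4 - 14))/67 = (135 - 10)/67 = (1/67)*125 = 125/67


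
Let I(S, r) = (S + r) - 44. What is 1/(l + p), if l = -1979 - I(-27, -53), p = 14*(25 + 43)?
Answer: -1/903 ≈ -0.0011074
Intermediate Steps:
I(S, r) = -44 + S + r
p = 952 (p = 14*68 = 952)
l = -1855 (l = -1979 - (-44 - 27 - 53) = -1979 - 1*(-124) = -1979 + 124 = -1855)
1/(l + p) = 1/(-1855 + 952) = 1/(-903) = -1/903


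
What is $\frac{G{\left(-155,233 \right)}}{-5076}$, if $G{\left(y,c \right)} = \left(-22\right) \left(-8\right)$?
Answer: $- \frac{44}{1269} \approx -0.034673$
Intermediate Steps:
$G{\left(y,c \right)} = 176$
$\frac{G{\left(-155,233 \right)}}{-5076} = \frac{176}{-5076} = 176 \left(- \frac{1}{5076}\right) = - \frac{44}{1269}$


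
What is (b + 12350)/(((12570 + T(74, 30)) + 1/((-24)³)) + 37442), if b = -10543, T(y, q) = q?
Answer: 24979968/691780607 ≈ 0.036110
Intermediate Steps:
(b + 12350)/(((12570 + T(74, 30)) + 1/((-24)³)) + 37442) = (-10543 + 12350)/(((12570 + 30) + 1/((-24)³)) + 37442) = 1807/((12600 + 1/(-13824)) + 37442) = 1807/((12600 - 1/13824) + 37442) = 1807/(174182399/13824 + 37442) = 1807/(691780607/13824) = 1807*(13824/691780607) = 24979968/691780607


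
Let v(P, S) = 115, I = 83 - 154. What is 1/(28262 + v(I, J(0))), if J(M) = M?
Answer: 1/28377 ≈ 3.5240e-5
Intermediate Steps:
I = -71
1/(28262 + v(I, J(0))) = 1/(28262 + 115) = 1/28377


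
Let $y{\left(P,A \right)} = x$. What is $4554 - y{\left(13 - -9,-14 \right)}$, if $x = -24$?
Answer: $4578$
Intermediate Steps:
$y{\left(P,A \right)} = -24$
$4554 - y{\left(13 - -9,-14 \right)} = 4554 - -24 = 4554 + 24 = 4578$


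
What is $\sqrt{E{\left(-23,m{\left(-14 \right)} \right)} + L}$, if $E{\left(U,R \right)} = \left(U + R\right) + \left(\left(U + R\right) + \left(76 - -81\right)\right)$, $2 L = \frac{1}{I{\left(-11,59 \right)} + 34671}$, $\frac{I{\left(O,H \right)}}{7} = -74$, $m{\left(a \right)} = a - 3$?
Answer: $\frac{\sqrt{7331830822}}{9758} \approx 8.775$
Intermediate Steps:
$m{\left(a \right)} = -3 + a$ ($m{\left(a \right)} = a - 3 = -3 + a$)
$I{\left(O,H \right)} = -518$ ($I{\left(O,H \right)} = 7 \left(-74\right) = -518$)
$L = \frac{1}{68306}$ ($L = \frac{1}{2 \left(-518 + 34671\right)} = \frac{1}{2 \cdot 34153} = \frac{1}{2} \cdot \frac{1}{34153} = \frac{1}{68306} \approx 1.464 \cdot 10^{-5}$)
$E{\left(U,R \right)} = 157 + 2 R + 2 U$ ($E{\left(U,R \right)} = \left(R + U\right) + \left(\left(R + U\right) + \left(76 + 81\right)\right) = \left(R + U\right) + \left(\left(R + U\right) + 157\right) = \left(R + U\right) + \left(157 + R + U\right) = 157 + 2 R + 2 U$)
$\sqrt{E{\left(-23,m{\left(-14 \right)} \right)} + L} = \sqrt{\left(157 + 2 \left(-3 - 14\right) + 2 \left(-23\right)\right) + \frac{1}{68306}} = \sqrt{\left(157 + 2 \left(-17\right) - 46\right) + \frac{1}{68306}} = \sqrt{\left(157 - 34 - 46\right) + \frac{1}{68306}} = \sqrt{77 + \frac{1}{68306}} = \sqrt{\frac{5259563}{68306}} = \frac{\sqrt{7331830822}}{9758}$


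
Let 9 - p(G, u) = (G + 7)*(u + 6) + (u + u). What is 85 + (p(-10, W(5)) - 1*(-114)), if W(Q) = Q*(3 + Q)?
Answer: 266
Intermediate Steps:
p(G, u) = 9 - 2*u - (6 + u)*(7 + G) (p(G, u) = 9 - ((G + 7)*(u + 6) + (u + u)) = 9 - ((7 + G)*(6 + u) + 2*u) = 9 - ((6 + u)*(7 + G) + 2*u) = 9 - (2*u + (6 + u)*(7 + G)) = 9 + (-2*u - (6 + u)*(7 + G)) = 9 - 2*u - (6 + u)*(7 + G))
85 + (p(-10, W(5)) - 1*(-114)) = 85 + ((-33 - 45*(3 + 5) - 6*(-10) - 1*(-10)*5*(3 + 5)) - 1*(-114)) = 85 + ((-33 - 45*8 + 60 - 1*(-10)*5*8) + 114) = 85 + ((-33 - 9*40 + 60 - 1*(-10)*40) + 114) = 85 + ((-33 - 360 + 60 + 400) + 114) = 85 + (67 + 114) = 85 + 181 = 266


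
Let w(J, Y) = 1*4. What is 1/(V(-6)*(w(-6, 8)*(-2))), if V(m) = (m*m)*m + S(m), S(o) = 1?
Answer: 1/1720 ≈ 0.00058139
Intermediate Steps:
V(m) = 1 + m³ (V(m) = (m*m)*m + 1 = m²*m + 1 = m³ + 1 = 1 + m³)
w(J, Y) = 4
1/(V(-6)*(w(-6, 8)*(-2))) = 1/((1 + (-6)³)*(4*(-2))) = 1/((1 - 216)*(-8)) = 1/(-215*(-8)) = 1/1720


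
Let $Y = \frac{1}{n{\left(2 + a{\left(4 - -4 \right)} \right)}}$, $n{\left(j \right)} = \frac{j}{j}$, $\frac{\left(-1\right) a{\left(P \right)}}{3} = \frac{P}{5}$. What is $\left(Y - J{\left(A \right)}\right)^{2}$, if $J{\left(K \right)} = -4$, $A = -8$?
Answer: $25$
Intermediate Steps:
$a{\left(P \right)} = - \frac{3 P}{5}$ ($a{\left(P \right)} = - 3 \frac{P}{5} = - \frac{3 P}{5}$)
$n{\left(j \right)} = 1$
$Y = 1$ ($Y = 1^{-1} = 1$)
$\left(Y - J{\left(A \right)}\right)^{2} = \left(1 - -4\right)^{2} = \left(1 + 4\right)^{2} = 5^{2} = 25$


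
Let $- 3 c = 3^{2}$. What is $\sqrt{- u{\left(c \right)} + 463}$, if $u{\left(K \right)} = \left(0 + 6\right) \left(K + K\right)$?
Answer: $\sqrt{499} \approx 22.338$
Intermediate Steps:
$c = -3$ ($c = - \frac{3^{2}}{3} = \left(- \frac{1}{3}\right) 9 = -3$)
$u{\left(K \right)} = 12 K$ ($u{\left(K \right)} = 6 \cdot 2 K = 12 K$)
$\sqrt{- u{\left(c \right)} + 463} = \sqrt{- 12 \left(-3\right) + 463} = \sqrt{\left(-1\right) \left(-36\right) + 463} = \sqrt{36 + 463} = \sqrt{499}$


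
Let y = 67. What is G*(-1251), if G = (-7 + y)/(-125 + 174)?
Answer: -75060/49 ≈ -1531.8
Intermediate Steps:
G = 60/49 (G = (-7 + 67)/(-125 + 174) = 60/49 ≈ 1.2245)
G*(-1251) = (60/49)*(-1251) = -75060/49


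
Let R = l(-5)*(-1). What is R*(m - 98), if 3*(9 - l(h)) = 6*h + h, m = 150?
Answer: -3224/3 ≈ -1074.7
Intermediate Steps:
l(h) = 9 - 7*h/3 (l(h) = 9 - (6*h + h)/3 = 9 - 7*h/3)
R = -62/3 (R = (9 - 7/3*(-5))*(-1) = (9 + 35/3)*(-1) = (62/3)*(-1) = -62/3 ≈ -20.667)
R*(m - 98) = -62*(150 - 98)/3 = -62/3*52 = -3224/3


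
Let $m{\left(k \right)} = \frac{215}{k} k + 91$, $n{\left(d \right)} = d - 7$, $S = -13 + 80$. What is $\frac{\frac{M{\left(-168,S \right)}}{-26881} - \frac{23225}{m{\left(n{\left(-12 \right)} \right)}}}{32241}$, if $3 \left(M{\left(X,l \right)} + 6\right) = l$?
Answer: $- \frac{624316223}{265201118226} \approx -0.0023541$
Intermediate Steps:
$S = 67$
$n{\left(d \right)} = -7 + d$ ($n{\left(d \right)} = d - 7 = -7 + d$)
$M{\left(X,l \right)} = -6 + \frac{l}{3}$
$m{\left(k \right)} = 306$ ($m{\left(k \right)} = 215 + 91 = 306$)
$\frac{\frac{M{\left(-168,S \right)}}{-26881} - \frac{23225}{m{\left(n{\left(-12 \right)} \right)}}}{32241} = \frac{\frac{-6 + \frac{1}{3} \cdot 67}{-26881} - \frac{23225}{306}}{32241} = \left(\left(-6 + \frac{67}{3}\right) \left(- \frac{1}{26881}\right) - \frac{23225}{306}\right) \frac{1}{32241} = \left(\frac{49}{3} \left(- \frac{1}{26881}\right) - \frac{23225}{306}\right) \frac{1}{32241} = \left(- \frac{49}{80643} - \frac{23225}{306}\right) \frac{1}{32241} = \left(- \frac{624316223}{8225586}\right) \frac{1}{32241} = - \frac{624316223}{265201118226}$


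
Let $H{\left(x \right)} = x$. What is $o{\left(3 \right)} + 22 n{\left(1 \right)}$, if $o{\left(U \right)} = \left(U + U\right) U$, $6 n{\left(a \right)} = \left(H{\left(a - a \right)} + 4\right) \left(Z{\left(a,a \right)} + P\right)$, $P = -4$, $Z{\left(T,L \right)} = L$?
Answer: $-26$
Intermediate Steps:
$n{\left(a \right)} = - \frac{8}{3} + \frac{2 a}{3}$ ($n{\left(a \right)} = \frac{\left(\left(a - a\right) + 4\right) \left(a - 4\right)}{6} = \frac{\left(0 + 4\right) \left(-4 + a\right)}{6} = \frac{4 \left(-4 + a\right)}{6} = \frac{-16 + 4 a}{6} = - \frac{8}{3} + \frac{2 a}{3}$)
$o{\left(U \right)} = 2 U^{2}$ ($o{\left(U \right)} = 2 U U = 2 U^{2}$)
$o{\left(3 \right)} + 22 n{\left(1 \right)} = 2 \cdot 3^{2} + 22 \left(- \frac{8}{3} + \frac{2}{3} \cdot 1\right) = 2 \cdot 9 + 22 \left(- \frac{8}{3} + \frac{2}{3}\right) = 18 + 22 \left(-2\right) = 18 - 44 = -26$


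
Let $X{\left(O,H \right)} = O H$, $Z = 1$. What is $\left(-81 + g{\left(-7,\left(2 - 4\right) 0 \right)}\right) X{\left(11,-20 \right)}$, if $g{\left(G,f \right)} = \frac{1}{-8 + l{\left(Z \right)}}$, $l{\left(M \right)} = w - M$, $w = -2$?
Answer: $17840$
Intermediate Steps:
$X{\left(O,H \right)} = H O$
$l{\left(M \right)} = -2 - M$
$g{\left(G,f \right)} = - \frac{1}{11}$ ($g{\left(G,f \right)} = \frac{1}{-8 - 3} = \frac{1}{-11} = - \frac{1}{11}$)
$\left(-81 + g{\left(-7,\left(2 - 4\right) 0 \right)}\right) X{\left(11,-20 \right)} = \left(-81 - \frac{1}{11}\right) \left(\left(-20\right) 11\right) = \left(- \frac{892}{11}\right) \left(-220\right) = 17840$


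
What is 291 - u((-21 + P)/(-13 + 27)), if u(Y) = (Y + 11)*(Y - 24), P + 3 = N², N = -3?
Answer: 105825/196 ≈ 539.92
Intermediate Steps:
P = 6 (P = -3 + (-3)² = -3 + 9 = 6)
u(Y) = (-24 + Y)*(11 + Y) (u(Y) = (11 + Y)*(-24 + Y) = (-24 + Y)*(11 + Y))
291 - u((-21 + P)/(-13 + 27)) = 291 - (-264 + ((-21 + 6)/(-13 + 27))² - 13*(-21 + 6)/(-13 + 27)) = 291 - (-264 + (-15/14)² - (-195)/14) = 291 - (-264 + (-15*1/14)² - (-195)/14) = 291 - (-264 + (-15/14)² - 13*(-15/14)) = 291 - (-264 + 225/196 + 195/14) = 291 - 1*(-48789/196) = 291 + 48789/196 = 105825/196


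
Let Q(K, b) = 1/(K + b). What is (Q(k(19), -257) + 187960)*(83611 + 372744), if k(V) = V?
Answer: 20414803164045/238 ≈ 8.5777e+10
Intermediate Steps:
(Q(k(19), -257) + 187960)*(83611 + 372744) = (1/(19 - 257) + 187960)*(83611 + 372744) = (1/(-238) + 187960)*456355 = (-1/238 + 187960)*456355 = (44734479/238)*456355 = 20414803164045/238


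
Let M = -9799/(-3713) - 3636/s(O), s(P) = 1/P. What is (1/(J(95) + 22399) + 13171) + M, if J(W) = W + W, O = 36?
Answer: -9873722509501/83872957 ≈ -1.1772e+5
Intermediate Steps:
J(W) = 2*W
M = -486007049/3713 (M = -9799/(-3713) - 3636/(1/36) = -9799*(-1/3713) - 3636/1/36 = 9799/3713 - 3636*36 = 9799/3713 - 130896 = -486007049/3713 ≈ -1.3089e+5)
(1/(J(95) + 22399) + 13171) + M = (1/(2*95 + 22399) + 13171) - 486007049/3713 = (1/(190 + 22399) + 13171) - 486007049/3713 = (1/22589 + 13171) - 486007049/3713 = 297519720/22589 - 486007049/3713 = -9873722509501/83872957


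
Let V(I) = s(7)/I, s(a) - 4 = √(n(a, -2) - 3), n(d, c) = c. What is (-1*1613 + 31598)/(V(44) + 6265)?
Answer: 363694541760/75990640901 - 1319340*I*√5/75990640901 ≈ 4.786 - 3.8822e-5*I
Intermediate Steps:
s(a) = 4 + I*√5 (s(a) = 4 + √(-2 - 3) = 4 + √(-5) = 4 + I*√5)
V(I) = (4 + I*√5)/I
(-1*1613 + 31598)/(V(44) + 6265) = (-1*1613 + 31598)/((4 + I*√5)/44 + 6265) = (-1613 + 31598)/((4 + I*√5)/44 + 6265) = 29985/((1/11 + I*√5/44) + 6265) = 29985/(68916/11 + I*√5/44)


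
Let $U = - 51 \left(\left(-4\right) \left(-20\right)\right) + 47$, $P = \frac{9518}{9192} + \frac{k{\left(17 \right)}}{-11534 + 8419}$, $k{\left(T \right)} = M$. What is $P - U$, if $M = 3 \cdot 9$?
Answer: $\frac{57753306013}{14316540} \approx 4034.0$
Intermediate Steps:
$M = 27$
$k{\left(T \right)} = 27$
$P = \frac{14700193}{14316540}$ ($P = \frac{9518}{9192} + \frac{27}{-11534 + 8419} = 9518 \cdot \frac{1}{9192} + \frac{27}{-3115} = \frac{4759}{4596} + 27 \left(- \frac{1}{3115}\right) = \frac{4759}{4596} - \frac{27}{3115} = \frac{14700193}{14316540} \approx 1.0268$)
$U = -4033$ ($U = \left(-51\right) 80 + 47 = -4080 + 47 = -4033$)
$P - U = \frac{14700193}{14316540} - -4033 = \frac{14700193}{14316540} + 4033 = \frac{57753306013}{14316540}$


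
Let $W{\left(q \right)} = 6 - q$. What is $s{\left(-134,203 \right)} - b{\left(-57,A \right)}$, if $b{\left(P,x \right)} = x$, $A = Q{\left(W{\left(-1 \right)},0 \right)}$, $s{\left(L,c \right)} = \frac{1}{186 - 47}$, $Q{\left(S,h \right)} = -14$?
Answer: $\frac{1947}{139} \approx 14.007$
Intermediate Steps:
$s{\left(L,c \right)} = \frac{1}{139}$
$A = -14$
$s{\left(-134,203 \right)} - b{\left(-57,A \right)} = \frac{1}{139} - -14 = \frac{1}{139} + 14 = \frac{1947}{139}$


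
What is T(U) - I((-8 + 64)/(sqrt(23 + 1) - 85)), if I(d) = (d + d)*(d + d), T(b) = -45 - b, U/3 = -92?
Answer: 11887435175/51854401 - 4264960*sqrt(6)/51854401 ≈ 229.04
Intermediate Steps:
U = -276 (U = 3*(-92) = -276)
I(d) = 4*d**2 (I(d) = (2*d)*(2*d) = 4*d**2)
T(U) - I((-8 + 64)/(sqrt(23 + 1) - 85)) = (-45 - 1*(-276)) - 4*((-8 + 64)/(sqrt(23 + 1) - 85))**2 = (-45 + 276) - 4*(56/(sqrt(24) - 85))**2 = 231 - 4*(56/(2*sqrt(6) - 85))**2 = 231 - 4*(56/(-85 + 2*sqrt(6)))**2 = 231 - 4*3136/(-85 + 2*sqrt(6))**2 = 231 - 12544/(-85 + 2*sqrt(6))**2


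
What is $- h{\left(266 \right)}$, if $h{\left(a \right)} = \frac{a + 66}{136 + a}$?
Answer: $- \frac{166}{201} \approx -0.82587$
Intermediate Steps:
$h{\left(a \right)} = \frac{66 + a}{136 + a}$
$- h{\left(266 \right)} = - \frac{66 + 266}{136 + 266} = - \frac{332}{402} = \left(-1\right) \frac{166}{201} = - \frac{166}{201}$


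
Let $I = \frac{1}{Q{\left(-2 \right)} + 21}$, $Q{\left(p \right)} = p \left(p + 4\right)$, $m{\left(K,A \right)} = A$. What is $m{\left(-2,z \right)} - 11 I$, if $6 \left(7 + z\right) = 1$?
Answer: $- \frac{763}{102} \approx -7.4804$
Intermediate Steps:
$z = - \frac{41}{6}$ ($z = -7 + \frac{1}{6} \cdot 1 = -7 + \frac{1}{6} = - \frac{41}{6} \approx -6.8333$)
$Q{\left(p \right)} = p \left(4 + p\right)$
$I = \frac{1}{17}$ ($I = \frac{1}{- 2 \left(4 - 2\right) + 21} = \frac{1}{\left(-2\right) 2 + 21} = \frac{1}{-4 + 21} = \frac{1}{17} \approx 0.058824$)
$m{\left(-2,z \right)} - 11 I = - \frac{41}{6} - \frac{11}{17} = - \frac{763}{102}$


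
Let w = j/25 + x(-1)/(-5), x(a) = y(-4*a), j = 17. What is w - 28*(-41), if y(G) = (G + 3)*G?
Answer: 28577/25 ≈ 1143.1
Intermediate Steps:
y(G) = G*(3 + G) (y(G) = (3 + G)*G = G*(3 + G))
x(a) = -4*a*(3 - 4*a) (x(a) = (-4*a)*(3 - 4*a) = -4*a*(3 - 4*a))
w = -123/25 (w = 17/25 + (4*(-1)*(-3 + 4*(-1)))/(-5) = 17*(1/25) + (4*(-1)*(-3 - 4))*(-⅕) = 17/25 + (4*(-1)*(-7))*(-⅕) = 17/25 + 28*(-⅕) = 17/25 - 28/5 = -123/25 ≈ -4.9200)
w - 28*(-41) = -123/25 - 28*(-41) = -123/25 + 1148 = 28577/25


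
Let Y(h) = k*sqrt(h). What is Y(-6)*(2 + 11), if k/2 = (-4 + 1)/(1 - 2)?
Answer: 78*I*sqrt(6) ≈ 191.06*I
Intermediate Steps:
k = 6 (k = 2*((-4 + 1)/(1 - 2)) = 2*(-3/(-1)) = 2*(-3*(-1)) = 2*3 = 6)
Y(h) = 6*sqrt(h)
Y(-6)*(2 + 11) = (6*sqrt(-6))*(2 + 11) = (6*(I*sqrt(6)))*13 = (6*I*sqrt(6))*13 = 78*I*sqrt(6)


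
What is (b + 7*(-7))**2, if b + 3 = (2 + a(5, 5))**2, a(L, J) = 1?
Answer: 1849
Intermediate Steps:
b = 6 (b = -3 + (2 + 1)**2 = -3 + 3**2 = -3 + 9 = 6)
(b + 7*(-7))**2 = (6 + 7*(-7))**2 = (6 - 49)**2 = (-43)**2 = 1849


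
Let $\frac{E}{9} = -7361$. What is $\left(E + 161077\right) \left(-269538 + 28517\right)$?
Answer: $-22855539388$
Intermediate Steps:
$E = -66249$ ($E = 9 \left(-7361\right) = -66249$)
$\left(E + 161077\right) \left(-269538 + 28517\right) = \left(-66249 + 161077\right) \left(-269538 + 28517\right) = 94828 \left(-241021\right) = -22855539388$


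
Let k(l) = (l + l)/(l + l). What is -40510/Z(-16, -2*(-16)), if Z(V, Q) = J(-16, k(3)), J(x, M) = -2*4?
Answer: 20255/4 ≈ 5063.8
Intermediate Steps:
k(l) = 1 (k(l) = (2*l)/((2*l)) = (2*l)*(1/(2*l)) = 1)
J(x, M) = -8
Z(V, Q) = -8
-40510/Z(-16, -2*(-16)) = -40510/(-8) = -40510*(-⅛) = 20255/4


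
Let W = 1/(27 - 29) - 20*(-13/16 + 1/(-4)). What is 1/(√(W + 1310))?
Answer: 2*√5323/5323 ≈ 0.027413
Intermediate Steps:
W = 83/4 (W = 1/(-2) - 20*(-13*1/16 + 1*(-¼)) = -½ - 20*(-13/16 - ¼) = -½ - 20*(-17/16) = -½ + 85/4 = 83/4 ≈ 20.750)
1/(√(W + 1310)) = 1/(√(83/4 + 1310)) = 1/(√(5323/4)) = 1/(√5323/2) = 2*√5323/5323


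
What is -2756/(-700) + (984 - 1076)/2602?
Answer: 888339/227675 ≈ 3.9018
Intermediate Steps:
-2756/(-700) + (984 - 1076)/2602 = -2756*(-1/700) - 92*1/2602 = 689/175 - 46/1301 = 888339/227675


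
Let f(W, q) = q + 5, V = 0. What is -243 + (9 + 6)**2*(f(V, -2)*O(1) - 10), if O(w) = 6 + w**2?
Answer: 2232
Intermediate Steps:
f(W, q) = 5 + q
-243 + (9 + 6)**2*(f(V, -2)*O(1) - 10) = -243 + (9 + 6)**2*((5 - 2)*(6 + 1**2) - 10) = -243 + 15**2*(3*(6 + 1) - 10) = -243 + 225*(3*7 - 10) = -243 + 225*(21 - 10) = -243 + 225*11 = -243 + 2475 = 2232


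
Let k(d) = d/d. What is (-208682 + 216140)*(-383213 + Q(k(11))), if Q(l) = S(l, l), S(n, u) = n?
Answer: -2857995096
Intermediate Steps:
k(d) = 1
Q(l) = l
(-208682 + 216140)*(-383213 + Q(k(11))) = (-208682 + 216140)*(-383213 + 1) = 7458*(-383212) = -2857995096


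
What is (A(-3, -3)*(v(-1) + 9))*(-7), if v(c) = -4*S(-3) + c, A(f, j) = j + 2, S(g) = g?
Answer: 140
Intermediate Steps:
A(f, j) = 2 + j
v(c) = 12 + c (v(c) = -4*(-3) + c = 12 + c)
(A(-3, -3)*(v(-1) + 9))*(-7) = ((2 - 3)*((12 - 1) + 9))*(-7) = -(11 + 9)*(-7) = -1*20*(-7) = -20*(-7) = 140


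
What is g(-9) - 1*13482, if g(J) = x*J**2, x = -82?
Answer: -20124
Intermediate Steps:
g(J) = -82*J**2
g(-9) - 1*13482 = -82*(-9)**2 - 1*13482 = -82*81 - 13482 = -6642 - 13482 = -20124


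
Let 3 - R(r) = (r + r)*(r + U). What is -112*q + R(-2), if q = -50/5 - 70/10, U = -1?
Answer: 1895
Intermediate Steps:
q = -17 (q = -50*1/5 - 70*1/10 = -10 - 7 = -17)
R(r) = 3 - 2*r*(-1 + r) (R(r) = 3 - (r + r)*(r - 1) = 3 - 2*r*(-1 + r))
-112*q + R(-2) = -112*(-17) + (3 - 2*(-2)**2 + 2*(-2)) = 1904 + (3 - 2*4 - 4) = 1904 + (3 - 8 - 4) = 1904 - 9 = 1895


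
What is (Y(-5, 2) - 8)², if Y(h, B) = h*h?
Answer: 289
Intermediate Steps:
Y(h, B) = h²
(Y(-5, 2) - 8)² = ((-5)² - 8)² = (25 - 8)² = 17² = 289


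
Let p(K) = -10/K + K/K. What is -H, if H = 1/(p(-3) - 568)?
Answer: 3/1691 ≈ 0.0017741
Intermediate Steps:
p(K) = 1 - 10/K (p(K) = -10/K + 1 = 1 - 10/K)
H = -3/1691 (H = 1/((-10 - 3)/(-3) - 568) = 1/(-⅓*(-13) - 568) = 1/(13/3 - 568) = 1/(-1691/3) = -3/1691 ≈ -0.0017741)
-H = -1*(-3/1691) = 3/1691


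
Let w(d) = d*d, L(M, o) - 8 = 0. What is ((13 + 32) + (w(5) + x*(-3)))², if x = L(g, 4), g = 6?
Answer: 2116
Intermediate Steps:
L(M, o) = 8 (L(M, o) = 8 + 0 = 8)
w(d) = d²
x = 8
((13 + 32) + (w(5) + x*(-3)))² = ((13 + 32) + (5² + 8*(-3)))² = (45 + (25 - 24))² = (45 + 1)² = 46² = 2116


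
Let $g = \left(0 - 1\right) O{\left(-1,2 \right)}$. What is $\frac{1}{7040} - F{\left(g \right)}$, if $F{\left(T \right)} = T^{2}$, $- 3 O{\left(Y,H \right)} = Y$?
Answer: $- \frac{7031}{63360} \approx -0.11097$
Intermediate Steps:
$O{\left(Y,H \right)} = - \frac{Y}{3}$
$g = - \frac{1}{3}$ ($g = \left(0 - 1\right) \left(\left(- \frac{1}{3}\right) \left(-1\right)\right) = \left(-1\right) \frac{1}{3} = - \frac{1}{3} \approx -0.33333$)
$\frac{1}{7040} - F{\left(g \right)} = \frac{1}{7040} - \left(- \frac{1}{3}\right)^{2} = \frac{1}{7040} - \frac{1}{9} = - \frac{7031}{63360}$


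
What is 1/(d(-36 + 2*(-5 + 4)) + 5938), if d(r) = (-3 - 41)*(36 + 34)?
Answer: 1/2858 ≈ 0.00034990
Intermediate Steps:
d(r) = -3080 (d(r) = -44*70 = -3080)
1/(d(-36 + 2*(-5 + 4)) + 5938) = 1/(-3080 + 5938) = 1/2858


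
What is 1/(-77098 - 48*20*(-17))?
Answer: -1/60778 ≈ -1.6453e-5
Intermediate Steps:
1/(-77098 - 48*20*(-17)) = 1/(-77098 - 960*(-17)) = 1/(-77098 + 16320) = 1/(-60778) = -1/60778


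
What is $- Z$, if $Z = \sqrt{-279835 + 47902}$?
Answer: $- i \sqrt{231933} \approx - 481.59 i$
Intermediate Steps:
$Z = i \sqrt{231933}$ ($Z = \sqrt{-231933} = i \sqrt{231933} \approx 481.59 i$)
$- Z = - i \sqrt{231933}$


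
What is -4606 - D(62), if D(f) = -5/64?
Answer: -294779/64 ≈ -4605.9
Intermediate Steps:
D(f) = -5/64 (D(f) = -5*1/64 = -5/64)
-4606 - D(62) = -4606 - 1*(-5/64) = -4606 + 5/64 = -294779/64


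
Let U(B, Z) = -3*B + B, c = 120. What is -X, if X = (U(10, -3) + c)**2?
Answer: -10000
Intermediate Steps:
U(B, Z) = -2*B
X = 10000 (X = (-2*10 + 120)**2 = (-20 + 120)**2 = 100**2 = 10000)
-X = -1*10000 = -10000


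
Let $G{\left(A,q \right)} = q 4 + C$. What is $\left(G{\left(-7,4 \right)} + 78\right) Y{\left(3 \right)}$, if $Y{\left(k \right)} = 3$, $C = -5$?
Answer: $267$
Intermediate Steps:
$G{\left(A,q \right)} = -5 + 4 q$ ($G{\left(A,q \right)} = q 4 - 5 = 4 q - 5 = -5 + 4 q$)
$\left(G{\left(-7,4 \right)} + 78\right) Y{\left(3 \right)} = \left(\left(-5 + 4 \cdot 4\right) + 78\right) 3 = \left(\left(-5 + 16\right) + 78\right) 3 = \left(11 + 78\right) 3 = 89 \cdot 3 = 267$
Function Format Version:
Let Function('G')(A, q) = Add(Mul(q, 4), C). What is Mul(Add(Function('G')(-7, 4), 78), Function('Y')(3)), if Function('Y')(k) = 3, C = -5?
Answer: 267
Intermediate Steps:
Function('G')(A, q) = Add(-5, Mul(4, q)) (Function('G')(A, q) = Add(Mul(q, 4), -5) = Add(Mul(4, q), -5) = Add(-5, Mul(4, q)))
Mul(Add(Function('G')(-7, 4), 78), Function('Y')(3)) = Mul(Add(Add(-5, Mul(4, 4)), 78), 3) = Mul(Add(Add(-5, 16), 78), 3) = Mul(Add(11, 78), 3) = Mul(89, 3) = 267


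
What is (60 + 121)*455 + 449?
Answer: 82804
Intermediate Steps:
(60 + 121)*455 + 449 = 181*455 + 449 = 82355 + 449 = 82804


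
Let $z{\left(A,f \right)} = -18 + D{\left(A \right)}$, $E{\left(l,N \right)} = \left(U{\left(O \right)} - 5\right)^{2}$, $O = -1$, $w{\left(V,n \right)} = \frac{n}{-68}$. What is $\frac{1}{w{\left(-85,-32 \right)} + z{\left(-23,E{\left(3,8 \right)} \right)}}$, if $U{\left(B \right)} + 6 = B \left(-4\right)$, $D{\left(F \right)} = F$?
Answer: $- \frac{17}{689} \approx -0.024673$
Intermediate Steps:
$w{\left(V,n \right)} = - \frac{n}{68}$ ($w{\left(V,n \right)} = n \left(- \frac{1}{68}\right) = - \frac{n}{68}$)
$U{\left(B \right)} = -6 - 4 B$ ($U{\left(B \right)} = -6 + B \left(-4\right) = -6 - 4 B$)
$E{\left(l,N \right)} = 49$ ($E{\left(l,N \right)} = \left(\left(-6 - -4\right) - 5\right)^{2} = \left(\left(-6 + 4\right) - 5\right)^{2} = \left(-2 - 5\right)^{2} = \left(-7\right)^{2} = 49$)
$z{\left(A,f \right)} = -18 + A$
$\frac{1}{w{\left(-85,-32 \right)} + z{\left(-23,E{\left(3,8 \right)} \right)}} = \frac{1}{\left(- \frac{1}{68}\right) \left(-32\right) - 41} = \frac{1}{\frac{8}{17} - 41} = \frac{1}{- \frac{689}{17}} = - \frac{17}{689}$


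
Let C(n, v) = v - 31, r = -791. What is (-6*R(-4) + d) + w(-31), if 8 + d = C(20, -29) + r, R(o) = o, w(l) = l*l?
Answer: 126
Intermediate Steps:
w(l) = l²
C(n, v) = -31 + v
d = -859 (d = -8 + ((-31 - 29) - 791) = -8 + (-60 - 791) = -8 - 851 = -859)
(-6*R(-4) + d) + w(-31) = (-6*(-4) - 859) + (-31)² = (24 - 859) + 961 = -835 + 961 = 126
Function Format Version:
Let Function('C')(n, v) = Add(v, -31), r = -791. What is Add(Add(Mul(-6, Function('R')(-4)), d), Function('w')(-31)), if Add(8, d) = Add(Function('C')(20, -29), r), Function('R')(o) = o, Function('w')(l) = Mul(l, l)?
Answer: 126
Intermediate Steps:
Function('w')(l) = Pow(l, 2)
Function('C')(n, v) = Add(-31, v)
d = -859 (d = Add(-8, Add(Add(-31, -29), -791)) = Add(-8, Add(-60, -791)) = Add(-8, -851) = -859)
Add(Add(Mul(-6, Function('R')(-4)), d), Function('w')(-31)) = Add(Add(Mul(-6, -4), -859), Pow(-31, 2)) = Add(Add(24, -859), 961) = Add(-835, 961) = 126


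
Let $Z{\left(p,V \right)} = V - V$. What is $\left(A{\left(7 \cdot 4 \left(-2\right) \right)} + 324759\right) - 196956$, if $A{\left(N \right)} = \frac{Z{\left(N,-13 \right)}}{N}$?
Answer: $127803$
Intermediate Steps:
$Z{\left(p,V \right)} = 0$
$A{\left(N \right)} = 0$ ($A{\left(N \right)} = \frac{0}{N} = 0$)
$\left(A{\left(7 \cdot 4 \left(-2\right) \right)} + 324759\right) - 196956 = \left(0 + 324759\right) - 196956 = 324759 - 196956 = 127803$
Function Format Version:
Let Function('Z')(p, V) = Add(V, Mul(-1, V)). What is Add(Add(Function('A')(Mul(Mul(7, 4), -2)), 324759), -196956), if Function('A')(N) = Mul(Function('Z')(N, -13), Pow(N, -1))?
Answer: 127803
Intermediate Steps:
Function('Z')(p, V) = 0
Function('A')(N) = 0 (Function('A')(N) = Mul(0, Pow(N, -1)) = 0)
Add(Add(Function('A')(Mul(Mul(7, 4), -2)), 324759), -196956) = Add(Add(0, 324759), -196956) = Add(324759, -196956) = 127803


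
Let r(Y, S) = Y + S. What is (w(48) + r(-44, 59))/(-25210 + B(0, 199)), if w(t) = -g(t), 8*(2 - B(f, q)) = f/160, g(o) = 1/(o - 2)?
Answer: -689/1159568 ≈ -0.00059419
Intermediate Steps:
g(o) = 1/(-2 + o)
B(f, q) = 2 - f/1280 (B(f, q) = 2 - f/(8*160) = 2 - f/1280)
r(Y, S) = S + Y
w(t) = -1/(-2 + t)
(w(48) + r(-44, 59))/(-25210 + B(0, 199)) = (-1/(-2 + 48) + (59 - 44))/(-25210 + (2 - 1/1280*0)) = (-1/46 + 15)/(-25210 + (2 + 0)) = (-1*1/46 + 15)/(-25210 + 2) = (-1/46 + 15)/(-25208) = (689/46)*(-1/25208) = -689/1159568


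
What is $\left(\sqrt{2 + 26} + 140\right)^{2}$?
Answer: $19628 + 560 \sqrt{7} \approx 21110.0$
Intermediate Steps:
$\left(\sqrt{2 + 26} + 140\right)^{2} = \left(\sqrt{28} + 140\right)^{2} = \left(2 \sqrt{7} + 140\right)^{2} = \left(140 + 2 \sqrt{7}\right)^{2}$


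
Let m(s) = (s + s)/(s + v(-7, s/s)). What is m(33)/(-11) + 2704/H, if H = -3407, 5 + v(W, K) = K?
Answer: -98858/98803 ≈ -1.0006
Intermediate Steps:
v(W, K) = -5 + K
m(s) = 2*s/(-4 + s) (m(s) = (s + s)/(s + (-5 + s/s)) = (2*s)/(s + (-5 + 1)) = (2*s)/(s - 4) = (2*s)/(-4 + s) = 2*s/(-4 + s))
m(33)/(-11) + 2704/H = (2*33/(-4 + 33))/(-11) + 2704/(-3407) = (2*33/29)*(-1/11) + 2704*(-1/3407) = (2*33*(1/29))*(-1/11) - 2704/3407 = (66/29)*(-1/11) - 2704/3407 = -6/29 - 2704/3407 = -98858/98803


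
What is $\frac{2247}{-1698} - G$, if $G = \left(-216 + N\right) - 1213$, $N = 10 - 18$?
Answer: $\frac{812593}{566} \approx 1435.7$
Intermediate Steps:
$N = -8$ ($N = 10 - 18 = -8$)
$G = -1437$ ($G = \left(-216 - 8\right) - 1213 = -224 - 1213 = -1437$)
$\frac{2247}{-1698} - G = \frac{2247}{-1698} - -1437 = 2247 \left(- \frac{1}{1698}\right) + 1437 = - \frac{749}{566} + 1437 = \frac{812593}{566}$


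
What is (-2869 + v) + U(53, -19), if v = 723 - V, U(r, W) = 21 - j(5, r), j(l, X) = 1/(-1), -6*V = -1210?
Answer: -6977/3 ≈ -2325.7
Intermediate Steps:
V = 605/3 (V = -⅙*(-1210) = 605/3 ≈ 201.67)
j(l, X) = -1
U(r, W) = 22 (U(r, W) = 21 - 1*(-1) = 21 + 1 = 22)
v = 1564/3 (v = 723 - 1*605/3 = 723 - 605/3 = 1564/3 ≈ 521.33)
(-2869 + v) + U(53, -19) = (-2869 + 1564/3) + 22 = -7043/3 + 22 = -6977/3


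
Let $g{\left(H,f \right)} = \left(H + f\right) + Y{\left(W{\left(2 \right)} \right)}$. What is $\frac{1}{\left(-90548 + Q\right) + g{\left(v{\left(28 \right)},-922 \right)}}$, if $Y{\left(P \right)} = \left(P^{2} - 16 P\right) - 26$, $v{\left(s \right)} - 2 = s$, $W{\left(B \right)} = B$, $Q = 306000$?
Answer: $\frac{1}{214506} \approx 4.6619 \cdot 10^{-6}$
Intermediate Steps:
$v{\left(s \right)} = 2 + s$
$Y{\left(P \right)} = -26 + P^{2} - 16 P$
$g{\left(H,f \right)} = -54 + H + f$ ($g{\left(H,f \right)} = \left(H + f\right) - \left(58 - 4\right) = \left(H + f\right) - 54 = -54 + H + f$)
$\frac{1}{\left(-90548 + Q\right) + g{\left(v{\left(28 \right)},-922 \right)}} = \frac{1}{\left(-90548 + 306000\right) - 946} = \frac{1}{215452 - 946} = \frac{1}{214506}$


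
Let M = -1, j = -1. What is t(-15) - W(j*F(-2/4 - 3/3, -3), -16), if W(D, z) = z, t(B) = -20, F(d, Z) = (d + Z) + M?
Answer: -4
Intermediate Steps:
F(d, Z) = -1 + Z + d (F(d, Z) = (d + Z) - 1 = (Z + d) - 1 = -1 + Z + d)
t(-15) - W(j*F(-2/4 - 3/3, -3), -16) = -20 - 1*(-16) = -20 + 16 = -4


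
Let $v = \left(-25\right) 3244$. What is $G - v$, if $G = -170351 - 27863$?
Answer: $-117114$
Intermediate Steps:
$G = -198214$
$v = -81100$
$G - v = -198214 - -81100 = -198214 + 81100 = -117114$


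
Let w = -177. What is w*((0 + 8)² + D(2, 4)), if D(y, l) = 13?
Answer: -13629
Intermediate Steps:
w*((0 + 8)² + D(2, 4)) = -177*((0 + 8)² + 13) = -177*(8² + 13) = -177*(64 + 13) = -177*77 = -13629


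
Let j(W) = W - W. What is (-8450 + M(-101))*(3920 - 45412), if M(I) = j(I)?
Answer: 350607400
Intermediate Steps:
j(W) = 0
M(I) = 0
(-8450 + M(-101))*(3920 - 45412) = (-8450 + 0)*(3920 - 45412) = -8450*(-41492) = 350607400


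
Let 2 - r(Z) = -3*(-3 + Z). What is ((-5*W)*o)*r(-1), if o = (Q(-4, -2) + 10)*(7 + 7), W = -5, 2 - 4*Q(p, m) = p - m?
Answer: -38500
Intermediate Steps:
Q(p, m) = 1/2 - p/4 + m/4 (Q(p, m) = 1/2 - (p - m)/4 = 1/2 + (-p/4 + m/4) = 1/2 - p/4 + m/4)
r(Z) = -7 + 3*Z (r(Z) = 2 - (-3)*(-3 + Z) = 2 - (9 - 3*Z) = 2 + (-9 + 3*Z) = -7 + 3*Z)
o = 154 (o = ((1/2 - 1/4*(-4) + (1/4)*(-2)) + 10)*(7 + 7) = ((1/2 + 1 - 1/2) + 10)*14 = (1 + 10)*14 = 11*14 = 154)
((-5*W)*o)*r(-1) = (-5*(-5)*154)*(-7 + 3*(-1)) = (25*154)*(-7 - 3) = 3850*(-10) = -38500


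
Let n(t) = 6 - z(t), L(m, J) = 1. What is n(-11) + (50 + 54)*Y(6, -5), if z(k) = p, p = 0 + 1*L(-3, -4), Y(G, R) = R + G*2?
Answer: 733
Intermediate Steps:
Y(G, R) = R + 2*G
p = 1 (p = 0 + 1*1 = 0 + 1 = 1)
z(k) = 1
n(t) = 5 (n(t) = 6 - 1*1 = 6 - 1 = 5)
n(-11) + (50 + 54)*Y(6, -5) = 5 + (50 + 54)*(-5 + 2*6) = 5 + 104*(-5 + 12) = 5 + 104*7 = 5 + 728 = 733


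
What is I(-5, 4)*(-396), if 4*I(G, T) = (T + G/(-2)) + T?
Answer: -2079/2 ≈ -1039.5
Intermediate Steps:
I(G, T) = T/2 - G/8 (I(G, T) = ((T + G/(-2)) + T)/4 = ((T + G*(-½)) + T)/4 = ((T - G/2) + T)/4 = (2*T - G/2)/4 = T/2 - G/8)
I(-5, 4)*(-396) = ((½)*4 - ⅛*(-5))*(-396) = (2 + 5/8)*(-396) = (21/8)*(-396) = -2079/2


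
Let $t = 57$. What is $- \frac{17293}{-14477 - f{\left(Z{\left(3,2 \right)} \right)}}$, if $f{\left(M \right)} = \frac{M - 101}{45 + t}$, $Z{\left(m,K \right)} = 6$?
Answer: $\frac{1763886}{1476559} \approx 1.1946$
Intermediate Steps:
$f{\left(M \right)} = - \frac{101}{102} + \frac{M}{102}$ ($f{\left(M \right)} = \frac{M - 101}{45 + 57} = \frac{-101 + M}{102} = \left(-101 + M\right) \frac{1}{102} = - \frac{101}{102} + \frac{M}{102}$)
$- \frac{17293}{-14477 - f{\left(Z{\left(3,2 \right)} \right)}} = - \frac{17293}{-14477 - \left(- \frac{101}{102} + \frac{1}{102} \cdot 6\right)} = - \frac{17293}{-14477 - \left(- \frac{101}{102} + \frac{1}{17}\right)} = - \frac{17293}{-14477 - - \frac{95}{102}} = - \frac{17293}{-14477 + \frac{95}{102}} = - \frac{17293}{- \frac{1476559}{102}} = \left(-17293\right) \left(- \frac{102}{1476559}\right) = \frac{1763886}{1476559}$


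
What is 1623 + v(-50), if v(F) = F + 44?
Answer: 1617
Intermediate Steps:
v(F) = 44 + F
1623 + v(-50) = 1623 + (44 - 50) = 1623 - 6 = 1617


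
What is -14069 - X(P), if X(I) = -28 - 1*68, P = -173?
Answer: -13973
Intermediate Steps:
X(I) = -96 (X(I) = -28 - 68 = -96)
-14069 - X(P) = -14069 - 1*(-96) = -14069 + 96 = -13973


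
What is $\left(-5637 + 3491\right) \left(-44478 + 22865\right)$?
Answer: $46381498$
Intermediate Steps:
$\left(-5637 + 3491\right) \left(-44478 + 22865\right) = \left(-2146\right) \left(-21613\right) = 46381498$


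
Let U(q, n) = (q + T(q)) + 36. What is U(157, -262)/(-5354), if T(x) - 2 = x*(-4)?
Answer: 433/5354 ≈ 0.080874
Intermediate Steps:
T(x) = 2 - 4*x (T(x) = 2 + x*(-4) = 2 - 4*x)
U(q, n) = 38 - 3*q (U(q, n) = (q + (2 - 4*q)) + 36 = (2 - 3*q) + 36 = 38 - 3*q)
U(157, -262)/(-5354) = (38 - 3*157)/(-5354) = (38 - 471)*(-1/5354) = -433*(-1/5354) = 433/5354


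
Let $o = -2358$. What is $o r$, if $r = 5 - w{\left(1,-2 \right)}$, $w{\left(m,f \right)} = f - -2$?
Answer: $-11790$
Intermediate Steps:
$w{\left(m,f \right)} = 2 + f$ ($w{\left(m,f \right)} = f + 2 = 2 + f$)
$r = 5$ ($r = 5 - \left(2 - 2\right) = 5 - 0 = 5 + 0 = 5$)
$o r = \left(-2358\right) 5 = -11790$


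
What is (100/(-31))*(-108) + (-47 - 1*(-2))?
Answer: 9405/31 ≈ 303.39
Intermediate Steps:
(100/(-31))*(-108) + (-47 - 1*(-2)) = (100*(-1/31))*(-108) + (-47 + 2) = -100/31*(-108) - 45 = 10800/31 - 45 = 9405/31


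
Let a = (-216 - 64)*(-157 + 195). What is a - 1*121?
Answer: -10761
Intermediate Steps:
a = -10640 (a = -280*38 = -10640)
a - 1*121 = -10640 - 1*121 = -10640 - 121 = -10761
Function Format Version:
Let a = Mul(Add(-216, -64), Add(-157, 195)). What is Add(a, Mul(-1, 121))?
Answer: -10761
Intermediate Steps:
a = -10640 (a = Mul(-280, 38) = -10640)
Add(a, Mul(-1, 121)) = Add(-10640, Mul(-1, 121)) = Add(-10640, -121) = -10761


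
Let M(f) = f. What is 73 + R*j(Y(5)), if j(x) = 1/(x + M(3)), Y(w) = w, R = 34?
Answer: 309/4 ≈ 77.250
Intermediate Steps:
j(x) = 1/(3 + x) (j(x) = 1/(x + 3) = 1/(3 + x))
73 + R*j(Y(5)) = 73 + 34/(3 + 5) = 73 + 34/8 = 73 + 34*(⅛) = 73 + 17/4 = 309/4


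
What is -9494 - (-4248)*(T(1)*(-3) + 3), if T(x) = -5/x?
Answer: 66970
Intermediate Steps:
-9494 - (-4248)*(T(1)*(-3) + 3) = -9494 - (-4248)*(-5/1*(-3) + 3) = -9494 - (-4248)*(-5*1*(-3) + 3) = -9494 - (-4248)*(-5*(-3) + 3) = -9494 - (-4248)*(15 + 3) = -9494 - (-4248)*18 = -9494 - 1*(-76464) = -9494 + 76464 = 66970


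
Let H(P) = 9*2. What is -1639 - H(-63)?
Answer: -1657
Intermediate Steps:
H(P) = 18
-1639 - H(-63) = -1639 - 1*18 = -1639 - 18 = -1657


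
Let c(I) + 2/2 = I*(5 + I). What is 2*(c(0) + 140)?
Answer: 278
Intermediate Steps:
c(I) = -1 + I*(5 + I)
2*(c(0) + 140) = 2*((-1 + 0**2 + 5*0) + 140) = 2*((-1 + 0 + 0) + 140) = 2*(-1 + 140) = 2*139 = 278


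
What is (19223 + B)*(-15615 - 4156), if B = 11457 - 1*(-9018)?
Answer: -784869158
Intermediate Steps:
B = 20475 (B = 11457 + 9018 = 20475)
(19223 + B)*(-15615 - 4156) = (19223 + 20475)*(-15615 - 4156) = 39698*(-19771) = -784869158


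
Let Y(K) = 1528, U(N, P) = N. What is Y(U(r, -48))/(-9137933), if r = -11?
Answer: -1528/9137933 ≈ -0.00016722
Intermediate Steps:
Y(U(r, -48))/(-9137933) = 1528/(-9137933) = 1528*(-1/9137933) = -1528/9137933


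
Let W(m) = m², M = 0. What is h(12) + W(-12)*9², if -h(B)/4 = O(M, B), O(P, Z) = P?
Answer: 11664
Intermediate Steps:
h(B) = 0 (h(B) = -4*0 = 0)
h(12) + W(-12)*9² = 0 + (-12)²*9² = 0 + 144*81 = 0 + 11664 = 11664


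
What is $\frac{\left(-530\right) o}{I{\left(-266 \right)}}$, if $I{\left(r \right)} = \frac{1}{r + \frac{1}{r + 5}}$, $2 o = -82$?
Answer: $- \frac{1508648710}{261} \approx -5.7803 \cdot 10^{6}$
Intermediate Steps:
$o = -41$ ($o = \frac{1}{2} \left(-82\right) = -41$)
$I{\left(r \right)} = \frac{1}{r + \frac{1}{5 + r}}$
$\frac{\left(-530\right) o}{I{\left(-266 \right)}} = \frac{\left(-530\right) \left(-41\right)}{\frac{1}{1 + \left(-266\right)^{2} + 5 \left(-266\right)} \left(5 - 266\right)} = \frac{21730}{\frac{1}{1 + 70756 - 1330} \left(-261\right)} = \frac{21730}{\frac{1}{69427} \left(-261\right)} = \frac{21730}{- \frac{261}{69427}} = 21730 \left(- \frac{69427}{261}\right) = - \frac{1508648710}{261}$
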